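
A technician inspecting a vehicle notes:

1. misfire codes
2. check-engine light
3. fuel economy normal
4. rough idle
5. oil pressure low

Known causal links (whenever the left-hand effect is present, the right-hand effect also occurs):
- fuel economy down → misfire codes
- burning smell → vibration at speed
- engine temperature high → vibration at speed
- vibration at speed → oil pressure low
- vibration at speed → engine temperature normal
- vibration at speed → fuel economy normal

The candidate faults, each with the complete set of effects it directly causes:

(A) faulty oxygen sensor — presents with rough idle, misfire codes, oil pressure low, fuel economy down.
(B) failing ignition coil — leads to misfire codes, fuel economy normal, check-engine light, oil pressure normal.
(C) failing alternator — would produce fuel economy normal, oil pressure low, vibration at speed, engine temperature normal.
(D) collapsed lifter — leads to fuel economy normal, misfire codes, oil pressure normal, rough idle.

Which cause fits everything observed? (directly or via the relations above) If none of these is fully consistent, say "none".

none

Per-candidate check:
(A) faulty oxygen sensor — fails on check-engine light, fuel economy normal (predicts fuel economy down, not fuel economy normal)
(B) failing ignition coil — fails on rough idle, oil pressure low (predicts oil pressure normal, not oil pressure low)
(C) failing alternator — misfire codes -; check-engine light -; fuel economy normal +; rough idle -; oil pressure low +
(D) collapsed lifter — misfire codes +; check-engine light -; fuel economy normal +; rough idle +; oil pressure low -
No candidate is consistent with all observations.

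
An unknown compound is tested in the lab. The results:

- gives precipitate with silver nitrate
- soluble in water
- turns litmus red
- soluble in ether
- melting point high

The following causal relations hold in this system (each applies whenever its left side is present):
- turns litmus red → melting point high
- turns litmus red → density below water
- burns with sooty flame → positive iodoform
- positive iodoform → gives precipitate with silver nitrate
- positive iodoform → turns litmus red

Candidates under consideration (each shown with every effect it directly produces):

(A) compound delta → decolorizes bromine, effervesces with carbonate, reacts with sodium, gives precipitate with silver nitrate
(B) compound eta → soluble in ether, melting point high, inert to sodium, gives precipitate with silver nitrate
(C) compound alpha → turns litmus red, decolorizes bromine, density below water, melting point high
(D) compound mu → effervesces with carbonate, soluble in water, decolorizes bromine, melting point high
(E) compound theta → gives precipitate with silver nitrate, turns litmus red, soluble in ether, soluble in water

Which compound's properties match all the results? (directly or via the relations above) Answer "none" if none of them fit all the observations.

E

Testing each hypothesis:
(A) compound delta — gives precipitate with silver nitrate ✓; soluble in water ✗; turns litmus red ✗; soluble in ether ✗; melting point high ✗
(B) compound eta — does not account for soluble in water, turns litmus red
(C) compound alpha — does not account for gives precipitate with silver nitrate, soluble in water, soluble in ether
(D) compound mu — gives precipitate with silver nitrate ✗; soluble in water ✓; turns litmus red ✗; soluble in ether ✗; melting point high ✓
(E) compound theta — gives precipitate with silver nitrate ✓; soluble in water ✓; turns litmus red ✓; soluble in ether ✓; melting point high ✓ (through turns litmus red → melting point high)
Only (E) is consistent with every observation.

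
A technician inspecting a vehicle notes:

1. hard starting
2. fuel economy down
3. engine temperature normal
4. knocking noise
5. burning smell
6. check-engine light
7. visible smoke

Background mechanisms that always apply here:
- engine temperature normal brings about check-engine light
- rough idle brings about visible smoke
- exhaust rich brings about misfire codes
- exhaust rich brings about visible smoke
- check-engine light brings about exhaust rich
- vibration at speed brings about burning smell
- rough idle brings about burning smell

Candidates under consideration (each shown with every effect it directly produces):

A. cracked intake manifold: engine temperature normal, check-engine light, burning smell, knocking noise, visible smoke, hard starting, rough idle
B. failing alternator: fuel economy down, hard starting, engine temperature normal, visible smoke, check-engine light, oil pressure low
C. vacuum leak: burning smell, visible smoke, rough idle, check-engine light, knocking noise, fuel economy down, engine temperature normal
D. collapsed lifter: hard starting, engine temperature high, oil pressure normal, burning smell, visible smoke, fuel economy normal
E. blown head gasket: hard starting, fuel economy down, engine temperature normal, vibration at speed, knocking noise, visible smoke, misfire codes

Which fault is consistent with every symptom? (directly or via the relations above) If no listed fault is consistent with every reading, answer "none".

For each candidate, compare predicted effects to what was observed:
(A) cracked intake manifold — hard starting match; fuel economy down miss; engine temperature normal match; knocking noise match; burning smell match; check-engine light match; visible smoke match
(B) failing alternator — does not account for knocking noise, burning smell
(C) vacuum leak — does not account for hard starting
(D) collapsed lifter — fails on fuel economy down, engine temperature normal, knocking noise, check-engine light (predicts fuel economy normal, not fuel economy down; predicts engine temperature high, not engine temperature normal)
(E) blown head gasket — hard starting match; fuel economy down match; engine temperature normal match; knocking noise match; burning smell match (through vibration at speed → burning smell); check-engine light match (through engine temperature normal → check-engine light); visible smoke match
(E) alone accounts for all the evidence.

E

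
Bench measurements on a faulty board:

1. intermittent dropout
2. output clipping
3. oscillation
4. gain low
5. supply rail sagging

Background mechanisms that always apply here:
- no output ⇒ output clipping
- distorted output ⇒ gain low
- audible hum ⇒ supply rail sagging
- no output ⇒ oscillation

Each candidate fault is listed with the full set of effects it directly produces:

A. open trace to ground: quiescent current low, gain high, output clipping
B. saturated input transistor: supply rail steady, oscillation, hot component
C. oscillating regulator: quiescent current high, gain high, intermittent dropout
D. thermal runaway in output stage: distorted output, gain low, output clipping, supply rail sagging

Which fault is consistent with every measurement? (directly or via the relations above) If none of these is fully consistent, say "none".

none

Per-candidate check:
(A) open trace to ground — intermittent dropout ✗; output clipping ✓; oscillation ✗; gain low ✗; supply rail sagging ✗
(B) saturated input transistor — fails on intermittent dropout, output clipping, gain low, supply rail sagging (predicts supply rail steady, not supply rail sagging)
(C) oscillating regulator — fails on output clipping, oscillation, gain low, supply rail sagging (predicts gain high, not gain low)
(D) thermal runaway in output stage — does not account for intermittent dropout, oscillation
None of the listed candidates fits everything.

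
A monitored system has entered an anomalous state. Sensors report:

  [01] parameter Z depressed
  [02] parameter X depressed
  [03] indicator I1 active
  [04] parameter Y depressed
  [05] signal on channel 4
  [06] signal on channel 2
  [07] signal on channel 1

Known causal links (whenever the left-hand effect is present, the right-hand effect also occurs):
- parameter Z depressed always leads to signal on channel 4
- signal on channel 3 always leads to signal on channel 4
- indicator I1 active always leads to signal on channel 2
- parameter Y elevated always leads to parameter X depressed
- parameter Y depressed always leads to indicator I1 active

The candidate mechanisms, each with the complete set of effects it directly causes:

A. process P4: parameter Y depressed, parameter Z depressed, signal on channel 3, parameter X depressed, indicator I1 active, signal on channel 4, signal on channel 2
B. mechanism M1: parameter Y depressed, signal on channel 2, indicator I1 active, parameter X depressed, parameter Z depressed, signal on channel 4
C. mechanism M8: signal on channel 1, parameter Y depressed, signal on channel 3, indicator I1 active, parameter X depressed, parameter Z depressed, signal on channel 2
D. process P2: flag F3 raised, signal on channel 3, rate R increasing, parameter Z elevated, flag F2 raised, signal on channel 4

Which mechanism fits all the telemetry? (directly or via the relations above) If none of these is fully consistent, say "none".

C

Testing each hypothesis:
(A) process P4 — does not account for signal on channel 1
(B) mechanism M1 — does not account for signal on channel 1
(C) mechanism M8 — parameter Z depressed match; parameter X depressed match; indicator I1 active match; parameter Y depressed match; signal on channel 4 match (through signal on channel 3 → signal on channel 4); signal on channel 2 match; signal on channel 1 match
(D) process P2 — parameter Z depressed miss; parameter X depressed miss; indicator I1 active miss; parameter Y depressed miss; signal on channel 4 match; signal on channel 2 miss; signal on channel 1 miss
(C) is the only candidate with no mismatches.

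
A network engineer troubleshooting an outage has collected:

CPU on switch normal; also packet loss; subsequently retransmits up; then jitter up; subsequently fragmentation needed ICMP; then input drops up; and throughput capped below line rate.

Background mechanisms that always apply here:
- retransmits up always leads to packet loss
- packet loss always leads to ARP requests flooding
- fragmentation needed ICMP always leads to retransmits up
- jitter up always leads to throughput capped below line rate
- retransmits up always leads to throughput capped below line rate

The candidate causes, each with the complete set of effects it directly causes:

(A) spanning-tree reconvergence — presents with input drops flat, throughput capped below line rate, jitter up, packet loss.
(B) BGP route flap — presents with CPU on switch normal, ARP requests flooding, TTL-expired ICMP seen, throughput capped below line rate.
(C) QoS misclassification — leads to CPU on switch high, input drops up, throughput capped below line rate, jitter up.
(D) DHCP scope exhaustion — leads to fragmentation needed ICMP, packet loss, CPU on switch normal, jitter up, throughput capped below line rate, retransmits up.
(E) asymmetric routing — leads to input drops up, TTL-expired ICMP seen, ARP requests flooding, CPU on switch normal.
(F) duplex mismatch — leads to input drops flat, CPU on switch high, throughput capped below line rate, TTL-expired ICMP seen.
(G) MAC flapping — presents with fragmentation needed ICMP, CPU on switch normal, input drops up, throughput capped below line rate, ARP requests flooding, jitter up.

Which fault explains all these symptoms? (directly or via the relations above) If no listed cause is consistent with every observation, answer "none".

For each candidate, compare predicted effects to what was observed:
(A) spanning-tree reconvergence — fails on CPU on switch normal, retransmits up, fragmentation needed ICMP, input drops up (predicts input drops flat, not input drops up)
(B) BGP route flap — CPU on switch normal ✓; packet loss ✗; retransmits up ✗; jitter up ✗; fragmentation needed ICMP ✗; input drops up ✗; throughput capped below line rate ✓
(C) QoS misclassification — fails on CPU on switch normal, packet loss, retransmits up, fragmentation needed ICMP (predicts CPU on switch high, not CPU on switch normal)
(D) DHCP scope exhaustion — does not account for input drops up
(E) asymmetric routing — does not account for packet loss, retransmits up, jitter up, fragmentation needed ICMP, throughput capped below line rate
(F) duplex mismatch — fails on CPU on switch normal, packet loss, retransmits up, jitter up, fragmentation needed ICMP, input drops up (predicts CPU on switch high, not CPU on switch normal; predicts input drops flat, not input drops up)
(G) MAC flapping — CPU on switch normal ✓; packet loss ✓ (via fragmentation needed ICMP → retransmits up → packet loss); retransmits up ✓ (via fragmentation needed ICMP → retransmits up); jitter up ✓; fragmentation needed ICMP ✓; input drops up ✓; throughput capped below line rate ✓
(G) is the only candidate with no mismatches.

G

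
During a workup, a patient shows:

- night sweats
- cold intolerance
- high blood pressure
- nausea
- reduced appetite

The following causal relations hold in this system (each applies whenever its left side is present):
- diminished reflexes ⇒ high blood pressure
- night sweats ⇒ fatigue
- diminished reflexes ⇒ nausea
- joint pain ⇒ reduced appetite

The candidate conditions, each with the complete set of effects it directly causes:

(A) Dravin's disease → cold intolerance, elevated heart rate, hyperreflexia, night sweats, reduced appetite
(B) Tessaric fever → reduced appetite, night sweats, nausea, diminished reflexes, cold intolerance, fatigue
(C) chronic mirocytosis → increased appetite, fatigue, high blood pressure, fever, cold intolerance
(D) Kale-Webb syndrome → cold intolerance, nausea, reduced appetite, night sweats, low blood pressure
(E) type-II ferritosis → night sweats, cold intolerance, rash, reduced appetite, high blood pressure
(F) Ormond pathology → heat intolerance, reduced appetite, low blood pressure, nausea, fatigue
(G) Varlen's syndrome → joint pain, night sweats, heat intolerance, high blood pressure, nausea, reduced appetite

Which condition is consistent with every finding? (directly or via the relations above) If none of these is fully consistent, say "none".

B

Checking each candidate against the observations:
(A) Dravin's disease — does not account for high blood pressure, nausea
(B) Tessaric fever — accounts for every observation (high blood pressure via diminished reflexes → high blood pressure)
(C) chronic mirocytosis — night sweats NO; cold intolerance yes; high blood pressure yes; nausea NO; reduced appetite NO
(D) Kale-Webb syndrome — fails on high blood pressure (predicts low blood pressure, not high blood pressure)
(E) type-II ferritosis — does not account for nausea
(F) Ormond pathology — night sweats NO; cold intolerance NO; high blood pressure NO; nausea yes; reduced appetite yes
(G) Varlen's syndrome — fails on cold intolerance (predicts heat intolerance, not cold intolerance)
(B) alone accounts for all the evidence.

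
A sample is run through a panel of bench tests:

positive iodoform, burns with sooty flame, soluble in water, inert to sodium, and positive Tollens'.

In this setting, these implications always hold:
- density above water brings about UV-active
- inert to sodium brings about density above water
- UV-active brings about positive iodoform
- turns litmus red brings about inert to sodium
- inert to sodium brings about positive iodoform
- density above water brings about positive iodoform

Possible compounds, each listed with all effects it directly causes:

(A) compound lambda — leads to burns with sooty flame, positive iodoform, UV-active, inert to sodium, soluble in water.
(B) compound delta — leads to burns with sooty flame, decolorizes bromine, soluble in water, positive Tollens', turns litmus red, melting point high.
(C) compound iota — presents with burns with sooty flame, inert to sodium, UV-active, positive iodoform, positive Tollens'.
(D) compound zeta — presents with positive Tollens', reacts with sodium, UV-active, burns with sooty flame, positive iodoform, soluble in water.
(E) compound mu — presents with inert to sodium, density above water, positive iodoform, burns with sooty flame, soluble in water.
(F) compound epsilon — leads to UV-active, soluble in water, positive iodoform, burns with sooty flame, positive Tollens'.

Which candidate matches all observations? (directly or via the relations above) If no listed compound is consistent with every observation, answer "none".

B

Testing each hypothesis:
(A) compound lambda — positive iodoform match; burns with sooty flame match; soluble in water match; inert to sodium match; positive Tollens' miss
(B) compound delta — positive iodoform match (by turns litmus red → inert to sodium → positive iodoform); burns with sooty flame match; soluble in water match; inert to sodium match (by turns litmus red → inert to sodium); positive Tollens' match
(C) compound iota — positive iodoform match; burns with sooty flame match; soluble in water miss; inert to sodium match; positive Tollens' match
(D) compound zeta — fails on inert to sodium (predicts reacts with sodium, not inert to sodium)
(E) compound mu — does not account for positive Tollens'
(F) compound epsilon — does not account for inert to sodium
(B) alone accounts for all the evidence.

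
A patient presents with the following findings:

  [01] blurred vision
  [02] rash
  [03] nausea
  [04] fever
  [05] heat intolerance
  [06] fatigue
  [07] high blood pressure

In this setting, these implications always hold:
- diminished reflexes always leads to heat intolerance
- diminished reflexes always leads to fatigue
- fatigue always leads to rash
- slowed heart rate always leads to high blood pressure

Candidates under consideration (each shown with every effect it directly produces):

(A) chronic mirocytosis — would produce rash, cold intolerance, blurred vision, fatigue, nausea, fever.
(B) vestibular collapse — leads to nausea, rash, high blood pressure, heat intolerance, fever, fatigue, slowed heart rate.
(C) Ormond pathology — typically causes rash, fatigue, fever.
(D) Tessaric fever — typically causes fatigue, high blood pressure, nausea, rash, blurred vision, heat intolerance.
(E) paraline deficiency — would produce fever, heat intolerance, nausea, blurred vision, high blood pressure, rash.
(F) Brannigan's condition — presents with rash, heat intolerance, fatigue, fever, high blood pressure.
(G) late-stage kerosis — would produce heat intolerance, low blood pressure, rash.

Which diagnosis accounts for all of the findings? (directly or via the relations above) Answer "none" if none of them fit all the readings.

Checking each candidate against the observations:
(A) chronic mirocytosis — blurred vision ✓; rash ✓; nausea ✓; fever ✓; heat intolerance ✗; fatigue ✓; high blood pressure ✗
(B) vestibular collapse — blurred vision ✗; rash ✓; nausea ✓; fever ✓; heat intolerance ✓; fatigue ✓; high blood pressure ✓
(C) Ormond pathology — blurred vision ✗; rash ✓; nausea ✗; fever ✓; heat intolerance ✗; fatigue ✓; high blood pressure ✗
(D) Tessaric fever — blurred vision ✓; rash ✓; nausea ✓; fever ✗; heat intolerance ✓; fatigue ✓; high blood pressure ✓
(E) paraline deficiency — does not account for fatigue
(F) Brannigan's condition — does not account for blurred vision, nausea
(G) late-stage kerosis — blurred vision ✗; rash ✓; nausea ✗; fever ✗; heat intolerance ✓; fatigue ✗; high blood pressure ✗
Every candidate fails on at least one observation.

none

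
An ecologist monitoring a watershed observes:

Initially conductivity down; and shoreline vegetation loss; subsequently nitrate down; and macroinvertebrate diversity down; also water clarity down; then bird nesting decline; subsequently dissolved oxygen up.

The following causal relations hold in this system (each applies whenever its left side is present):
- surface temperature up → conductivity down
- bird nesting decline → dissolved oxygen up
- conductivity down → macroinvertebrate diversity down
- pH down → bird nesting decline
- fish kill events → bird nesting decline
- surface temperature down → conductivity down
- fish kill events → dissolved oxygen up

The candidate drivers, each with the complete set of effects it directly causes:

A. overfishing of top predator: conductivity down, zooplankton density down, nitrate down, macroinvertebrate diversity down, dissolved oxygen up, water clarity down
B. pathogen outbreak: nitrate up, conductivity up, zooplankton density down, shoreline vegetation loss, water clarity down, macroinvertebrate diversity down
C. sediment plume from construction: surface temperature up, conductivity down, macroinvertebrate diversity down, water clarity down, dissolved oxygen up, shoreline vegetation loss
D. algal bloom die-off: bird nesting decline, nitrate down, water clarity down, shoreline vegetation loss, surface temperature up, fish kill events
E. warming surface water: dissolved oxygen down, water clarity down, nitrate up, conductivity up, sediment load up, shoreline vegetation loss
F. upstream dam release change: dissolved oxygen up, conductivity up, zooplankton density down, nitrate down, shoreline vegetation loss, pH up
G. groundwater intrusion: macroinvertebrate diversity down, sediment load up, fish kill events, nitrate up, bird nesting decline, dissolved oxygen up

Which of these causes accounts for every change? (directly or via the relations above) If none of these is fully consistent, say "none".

D

Per-candidate check:
(A) overfishing of top predator — conductivity down yes; shoreline vegetation loss NO; nitrate down yes; macroinvertebrate diversity down yes; water clarity down yes; bird nesting decline NO; dissolved oxygen up yes
(B) pathogen outbreak — conductivity down NO; shoreline vegetation loss yes; nitrate down NO; macroinvertebrate diversity down yes; water clarity down yes; bird nesting decline NO; dissolved oxygen up NO
(C) sediment plume from construction — does not account for nitrate down, bird nesting decline
(D) algal bloom die-off — accounts for every observation (conductivity down through surface temperature up → conductivity down)
(E) warming surface water — conductivity down NO; shoreline vegetation loss yes; nitrate down NO; macroinvertebrate diversity down NO; water clarity down yes; bird nesting decline NO; dissolved oxygen up NO
(F) upstream dam release change — conductivity down NO; shoreline vegetation loss yes; nitrate down yes; macroinvertebrate diversity down NO; water clarity down NO; bird nesting decline NO; dissolved oxygen up yes
(G) groundwater intrusion — conductivity down NO; shoreline vegetation loss NO; nitrate down NO; macroinvertebrate diversity down yes; water clarity down NO; bird nesting decline yes; dissolved oxygen up yes
(D) alone accounts for all the evidence.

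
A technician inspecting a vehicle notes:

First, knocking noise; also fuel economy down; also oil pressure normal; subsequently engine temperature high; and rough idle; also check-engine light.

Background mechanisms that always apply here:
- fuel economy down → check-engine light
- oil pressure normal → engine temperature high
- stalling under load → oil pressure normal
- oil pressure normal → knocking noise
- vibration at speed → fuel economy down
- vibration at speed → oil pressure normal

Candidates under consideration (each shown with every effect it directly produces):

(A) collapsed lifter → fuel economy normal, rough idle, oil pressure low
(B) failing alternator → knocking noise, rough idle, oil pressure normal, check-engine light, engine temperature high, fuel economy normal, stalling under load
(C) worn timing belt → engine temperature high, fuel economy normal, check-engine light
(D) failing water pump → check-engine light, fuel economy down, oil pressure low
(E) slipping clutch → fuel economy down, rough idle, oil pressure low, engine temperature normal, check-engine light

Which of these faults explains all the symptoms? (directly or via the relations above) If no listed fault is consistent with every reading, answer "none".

Checking each candidate against the observations:
(A) collapsed lifter — knocking noise ✗; fuel economy down ✗; oil pressure normal ✗; engine temperature high ✗; rough idle ✓; check-engine light ✗
(B) failing alternator — knocking noise ✓; fuel economy down ✗; oil pressure normal ✓; engine temperature high ✓; rough idle ✓; check-engine light ✓
(C) worn timing belt — fails on knocking noise, fuel economy down, oil pressure normal, rough idle (predicts fuel economy normal, not fuel economy down)
(D) failing water pump — fails on knocking noise, oil pressure normal, engine temperature high, rough idle (predicts oil pressure low, not oil pressure normal)
(E) slipping clutch — knocking noise ✗; fuel economy down ✓; oil pressure normal ✗; engine temperature high ✗; rough idle ✓; check-engine light ✓
None of the listed candidates fits everything.

none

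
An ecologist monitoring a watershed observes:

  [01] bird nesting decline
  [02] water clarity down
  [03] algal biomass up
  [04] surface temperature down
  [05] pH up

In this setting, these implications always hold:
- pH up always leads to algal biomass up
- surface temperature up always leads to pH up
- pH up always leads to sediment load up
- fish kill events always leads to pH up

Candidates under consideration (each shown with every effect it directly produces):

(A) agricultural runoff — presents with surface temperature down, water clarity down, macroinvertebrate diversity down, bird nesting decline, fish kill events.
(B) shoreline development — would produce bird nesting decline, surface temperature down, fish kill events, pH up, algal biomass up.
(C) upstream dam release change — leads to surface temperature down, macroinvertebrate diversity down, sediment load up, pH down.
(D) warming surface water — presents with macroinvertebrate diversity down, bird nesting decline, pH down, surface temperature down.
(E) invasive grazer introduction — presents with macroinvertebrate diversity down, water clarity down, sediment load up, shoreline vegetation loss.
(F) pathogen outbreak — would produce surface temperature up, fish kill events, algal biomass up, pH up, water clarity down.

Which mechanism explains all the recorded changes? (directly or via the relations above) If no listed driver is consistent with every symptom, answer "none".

For each candidate, compare predicted effects to what was observed:
(A) agricultural runoff — accounts for every observation (algal biomass up by fish kill events → pH up → algal biomass up)
(B) shoreline development — bird nesting decline +; water clarity down -; algal biomass up +; surface temperature down +; pH up +
(C) upstream dam release change — bird nesting decline -; water clarity down -; algal biomass up -; surface temperature down +; pH up -
(D) warming surface water — bird nesting decline +; water clarity down -; algal biomass up -; surface temperature down +; pH up -
(E) invasive grazer introduction — does not account for bird nesting decline, algal biomass up, surface temperature down, pH up
(F) pathogen outbreak — fails on bird nesting decline, surface temperature down (predicts surface temperature up, not surface temperature down)
(A) alone accounts for all the evidence.

A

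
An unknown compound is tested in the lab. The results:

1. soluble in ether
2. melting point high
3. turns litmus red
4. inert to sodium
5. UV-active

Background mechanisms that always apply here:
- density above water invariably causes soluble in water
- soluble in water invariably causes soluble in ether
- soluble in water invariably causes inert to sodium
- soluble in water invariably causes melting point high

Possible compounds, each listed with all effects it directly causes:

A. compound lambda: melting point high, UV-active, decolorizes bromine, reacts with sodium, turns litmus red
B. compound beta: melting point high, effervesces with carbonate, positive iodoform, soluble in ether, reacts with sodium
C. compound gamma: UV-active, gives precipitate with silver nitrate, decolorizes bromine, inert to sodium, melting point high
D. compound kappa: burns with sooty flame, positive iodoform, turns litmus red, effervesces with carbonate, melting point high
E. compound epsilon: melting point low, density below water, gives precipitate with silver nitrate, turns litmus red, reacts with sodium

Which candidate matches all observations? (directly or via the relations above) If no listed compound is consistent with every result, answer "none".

Testing each hypothesis:
(A) compound lambda — soluble in ether NO; melting point high yes; turns litmus red yes; inert to sodium NO; UV-active yes
(B) compound beta — soluble in ether yes; melting point high yes; turns litmus red NO; inert to sodium NO; UV-active NO
(C) compound gamma — soluble in ether NO; melting point high yes; turns litmus red NO; inert to sodium yes; UV-active yes
(D) compound kappa — does not account for soluble in ether, inert to sodium, UV-active
(E) compound epsilon — soluble in ether NO; melting point high NO; turns litmus red yes; inert to sodium NO; UV-active NO
No candidate is consistent with all observations.

none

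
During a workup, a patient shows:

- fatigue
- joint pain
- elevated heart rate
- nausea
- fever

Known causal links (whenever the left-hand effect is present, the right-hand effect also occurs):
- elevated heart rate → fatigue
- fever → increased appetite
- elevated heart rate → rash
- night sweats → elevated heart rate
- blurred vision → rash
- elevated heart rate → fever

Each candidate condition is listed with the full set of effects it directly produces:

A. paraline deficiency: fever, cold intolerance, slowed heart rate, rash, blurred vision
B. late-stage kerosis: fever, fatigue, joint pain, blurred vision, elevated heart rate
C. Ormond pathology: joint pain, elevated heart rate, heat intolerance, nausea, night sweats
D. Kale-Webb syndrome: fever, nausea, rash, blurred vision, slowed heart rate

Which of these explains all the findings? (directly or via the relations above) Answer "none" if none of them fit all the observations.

C

Checking each candidate against the observations:
(A) paraline deficiency — fatigue miss; joint pain miss; elevated heart rate miss; nausea miss; fever match
(B) late-stage kerosis — does not account for nausea
(C) Ormond pathology — accounts for every observation (fatigue by elevated heart rate → fatigue)
(D) Kale-Webb syndrome — fatigue miss; joint pain miss; elevated heart rate miss; nausea match; fever match
(C) alone accounts for all the evidence.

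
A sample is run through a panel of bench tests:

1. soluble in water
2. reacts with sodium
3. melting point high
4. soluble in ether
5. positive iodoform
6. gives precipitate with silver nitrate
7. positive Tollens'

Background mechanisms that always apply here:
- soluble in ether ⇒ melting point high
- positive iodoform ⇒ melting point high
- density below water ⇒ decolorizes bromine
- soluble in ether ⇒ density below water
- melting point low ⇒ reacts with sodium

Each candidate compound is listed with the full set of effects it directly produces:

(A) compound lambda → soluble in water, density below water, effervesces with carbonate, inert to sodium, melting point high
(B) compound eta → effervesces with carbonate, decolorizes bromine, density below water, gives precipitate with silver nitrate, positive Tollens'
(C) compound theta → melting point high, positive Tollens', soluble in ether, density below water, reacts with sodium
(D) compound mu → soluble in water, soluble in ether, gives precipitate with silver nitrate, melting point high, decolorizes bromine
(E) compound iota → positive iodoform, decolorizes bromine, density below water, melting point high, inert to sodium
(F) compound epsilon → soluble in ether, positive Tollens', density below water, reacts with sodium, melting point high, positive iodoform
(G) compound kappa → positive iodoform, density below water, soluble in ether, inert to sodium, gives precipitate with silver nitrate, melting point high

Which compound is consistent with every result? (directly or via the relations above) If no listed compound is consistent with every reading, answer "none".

Per-candidate check:
(A) compound lambda — soluble in water yes; reacts with sodium NO; melting point high yes; soluble in ether NO; positive iodoform NO; gives precipitate with silver nitrate NO; positive Tollens' NO
(B) compound eta — does not account for soluble in water, reacts with sodium, melting point high, soluble in ether, positive iodoform
(C) compound theta — soluble in water NO; reacts with sodium yes; melting point high yes; soluble in ether yes; positive iodoform NO; gives precipitate with silver nitrate NO; positive Tollens' yes
(D) compound mu — does not account for reacts with sodium, positive iodoform, positive Tollens'
(E) compound iota — soluble in water NO; reacts with sodium NO; melting point high yes; soluble in ether NO; positive iodoform yes; gives precipitate with silver nitrate NO; positive Tollens' NO
(F) compound epsilon — soluble in water NO; reacts with sodium yes; melting point high yes; soluble in ether yes; positive iodoform yes; gives precipitate with silver nitrate NO; positive Tollens' yes
(G) compound kappa — soluble in water NO; reacts with sodium NO; melting point high yes; soluble in ether yes; positive iodoform yes; gives precipitate with silver nitrate yes; positive Tollens' NO
None of the listed candidates fits everything.

none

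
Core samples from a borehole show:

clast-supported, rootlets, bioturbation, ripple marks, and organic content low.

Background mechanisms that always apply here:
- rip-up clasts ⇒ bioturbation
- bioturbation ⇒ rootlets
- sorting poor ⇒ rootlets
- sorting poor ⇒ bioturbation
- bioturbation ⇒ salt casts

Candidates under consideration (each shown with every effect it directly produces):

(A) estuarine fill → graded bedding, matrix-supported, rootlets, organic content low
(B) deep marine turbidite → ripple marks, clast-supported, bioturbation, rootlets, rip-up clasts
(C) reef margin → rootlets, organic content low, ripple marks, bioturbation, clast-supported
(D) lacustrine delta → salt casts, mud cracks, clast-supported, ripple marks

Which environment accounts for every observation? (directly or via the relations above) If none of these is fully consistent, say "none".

For each candidate, compare predicted effects to what was observed:
(A) estuarine fill — clast-supported -; rootlets +; bioturbation -; ripple marks -; organic content low +
(B) deep marine turbidite — clast-supported +; rootlets +; bioturbation +; ripple marks +; organic content low -
(C) reef margin — clast-supported +; rootlets +; bioturbation +; ripple marks +; organic content low +
(D) lacustrine delta — clast-supported +; rootlets -; bioturbation -; ripple marks +; organic content low -
(C) alone accounts for all the evidence.

C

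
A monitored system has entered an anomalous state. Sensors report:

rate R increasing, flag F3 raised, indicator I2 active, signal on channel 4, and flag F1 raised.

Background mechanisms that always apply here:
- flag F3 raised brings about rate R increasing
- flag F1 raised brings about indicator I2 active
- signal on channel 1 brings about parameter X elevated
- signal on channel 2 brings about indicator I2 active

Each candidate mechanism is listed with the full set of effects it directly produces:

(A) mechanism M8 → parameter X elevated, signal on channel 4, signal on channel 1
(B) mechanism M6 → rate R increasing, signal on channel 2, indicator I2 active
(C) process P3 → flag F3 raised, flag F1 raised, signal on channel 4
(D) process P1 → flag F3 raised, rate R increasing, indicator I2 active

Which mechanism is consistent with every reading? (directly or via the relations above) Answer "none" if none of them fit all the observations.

C

Testing each hypothesis:
(A) mechanism M8 — does not account for rate R increasing, flag F3 raised, indicator I2 active, flag F1 raised
(B) mechanism M6 — rate R increasing +; flag F3 raised -; indicator I2 active +; signal on channel 4 -; flag F1 raised -
(C) process P3 — rate R increasing + (via flag F3 raised → rate R increasing); flag F3 raised +; indicator I2 active + (via flag F1 raised → indicator I2 active); signal on channel 4 +; flag F1 raised +
(D) process P1 — does not account for signal on channel 4, flag F1 raised
(C) is the only candidate with no mismatches.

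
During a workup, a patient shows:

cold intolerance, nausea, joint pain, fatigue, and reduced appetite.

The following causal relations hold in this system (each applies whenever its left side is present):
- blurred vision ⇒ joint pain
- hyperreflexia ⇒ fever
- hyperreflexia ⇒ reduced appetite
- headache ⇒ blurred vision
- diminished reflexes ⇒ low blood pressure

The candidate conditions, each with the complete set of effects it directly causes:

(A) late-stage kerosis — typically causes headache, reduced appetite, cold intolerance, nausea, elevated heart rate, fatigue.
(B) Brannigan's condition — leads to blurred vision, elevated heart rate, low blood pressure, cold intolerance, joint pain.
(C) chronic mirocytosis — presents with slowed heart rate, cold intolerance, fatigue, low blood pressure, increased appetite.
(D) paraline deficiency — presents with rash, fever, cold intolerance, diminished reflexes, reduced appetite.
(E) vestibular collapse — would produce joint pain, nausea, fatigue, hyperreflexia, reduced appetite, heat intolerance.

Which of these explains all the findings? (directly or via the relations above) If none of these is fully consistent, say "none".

A

Per-candidate check:
(A) late-stage kerosis — cold intolerance match; nausea match; joint pain match (by headache → blurred vision → joint pain); fatigue match; reduced appetite match
(B) Brannigan's condition — cold intolerance match; nausea miss; joint pain match; fatigue miss; reduced appetite miss
(C) chronic mirocytosis — fails on nausea, joint pain, reduced appetite (predicts increased appetite, not reduced appetite)
(D) paraline deficiency — does not account for nausea, joint pain, fatigue
(E) vestibular collapse — fails on cold intolerance (predicts heat intolerance, not cold intolerance)
(A) alone accounts for all the evidence.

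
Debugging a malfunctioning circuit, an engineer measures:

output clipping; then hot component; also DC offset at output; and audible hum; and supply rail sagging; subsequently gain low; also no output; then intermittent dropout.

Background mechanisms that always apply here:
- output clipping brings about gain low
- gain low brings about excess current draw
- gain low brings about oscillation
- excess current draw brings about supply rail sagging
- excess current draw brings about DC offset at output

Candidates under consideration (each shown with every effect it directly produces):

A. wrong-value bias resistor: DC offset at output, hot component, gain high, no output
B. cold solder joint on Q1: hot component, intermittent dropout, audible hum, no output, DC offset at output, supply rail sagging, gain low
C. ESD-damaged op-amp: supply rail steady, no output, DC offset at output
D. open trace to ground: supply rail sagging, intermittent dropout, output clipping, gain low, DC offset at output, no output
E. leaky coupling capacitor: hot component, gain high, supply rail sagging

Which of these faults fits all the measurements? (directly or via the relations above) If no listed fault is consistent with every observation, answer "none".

none

Testing each hypothesis:
(A) wrong-value bias resistor — fails on output clipping, audible hum, supply rail sagging, gain low, intermittent dropout (predicts gain high, not gain low)
(B) cold solder joint on Q1 — output clipping -; hot component +; DC offset at output +; audible hum +; supply rail sagging +; gain low +; no output +; intermittent dropout +
(C) ESD-damaged op-amp — fails on output clipping, hot component, audible hum, supply rail sagging, gain low, intermittent dropout (predicts supply rail steady, not supply rail sagging)
(D) open trace to ground — does not account for hot component, audible hum
(E) leaky coupling capacitor — fails on output clipping, DC offset at output, audible hum, gain low, no output, intermittent dropout (predicts gain high, not gain low)
No candidate is consistent with all observations.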